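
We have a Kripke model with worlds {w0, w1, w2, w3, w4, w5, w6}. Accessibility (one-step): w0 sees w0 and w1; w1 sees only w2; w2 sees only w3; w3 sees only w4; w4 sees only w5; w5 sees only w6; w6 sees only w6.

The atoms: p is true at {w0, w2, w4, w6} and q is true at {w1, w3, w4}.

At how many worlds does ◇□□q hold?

2

w0: successors {w0, w1}; □□q there: w0:F, w1:T. ✓
w1: successors {w2}; □□q there: w2:T. ✓
w2: successors {w3}; □□q there: w3:F. ✗
w3: successors {w4}; □□q there: w4:F. ✗
w4: successors {w5}; □□q there: w5:F. ✗
w5: successors {w6}; □□q there: w6:F. ✗
w6: successors {w6}; □□q there: w6:F. ✗
Satisfying worlds: {w0, w1}.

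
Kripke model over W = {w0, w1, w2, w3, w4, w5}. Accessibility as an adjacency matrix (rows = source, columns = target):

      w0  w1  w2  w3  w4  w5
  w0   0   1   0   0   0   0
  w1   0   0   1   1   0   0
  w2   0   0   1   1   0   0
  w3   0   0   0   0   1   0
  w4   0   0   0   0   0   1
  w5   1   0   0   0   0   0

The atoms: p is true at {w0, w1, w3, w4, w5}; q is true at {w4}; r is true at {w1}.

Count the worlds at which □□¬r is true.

5

w0: successors {w1}; □¬r there: w1:T. ✓
w1: successors {w2, w3}; □¬r there: w2:T, w3:T. ✓
w2: successors {w2, w3}; □¬r there: w2:T, w3:T. ✓
w3: successors {w4}; □¬r there: w4:T. ✓
w4: successors {w5}; □¬r there: w5:T. ✓
w5: successors {w0}; □¬r there: w0:F. ✗
Satisfying worlds: {w0, w1, w2, w3, w4}.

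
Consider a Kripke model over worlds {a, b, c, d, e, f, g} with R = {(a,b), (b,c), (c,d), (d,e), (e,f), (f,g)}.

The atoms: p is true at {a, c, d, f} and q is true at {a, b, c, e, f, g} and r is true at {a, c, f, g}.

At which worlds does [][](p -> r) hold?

a: successors {b}; [](p -> r) there: b:T. ✓
b: successors {c}; [](p -> r) there: c:F. ✗
c: successors {d}; [](p -> r) there: d:T. ✓
d: successors {e}; [](p -> r) there: e:T. ✓
e: successors {f}; [](p -> r) there: f:T. ✓
f: successors {g}; [](p -> r) there: g:T. ✓
g: no successors, so [][](p -> r) holds vacuously. ✓

{a, c, d, e, f, g}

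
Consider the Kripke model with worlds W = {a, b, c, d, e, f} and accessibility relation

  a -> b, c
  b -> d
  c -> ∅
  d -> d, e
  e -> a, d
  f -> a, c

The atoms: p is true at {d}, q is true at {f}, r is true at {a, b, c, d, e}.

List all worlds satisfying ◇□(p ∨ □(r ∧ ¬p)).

{a, d, f}

a: successors {b, c}; □(p ∨ □(r ∧ ¬p)) there: b:T, c:T. ✓
b: successors {d}; □(p ∨ □(r ∧ ¬p)) there: d:F. ✗
c: no successors, so ◇□(p ∨ □(r ∧ ¬p)) fails. ✗
d: successors {d, e}; □(p ∨ □(r ∧ ¬p)) there: d:F, e:T. ✓
e: successors {a, d}; □(p ∨ □(r ∧ ¬p)) there: a:F, d:F. ✗
f: successors {a, c}; □(p ∨ □(r ∧ ¬p)) there: a:F, c:T. ✓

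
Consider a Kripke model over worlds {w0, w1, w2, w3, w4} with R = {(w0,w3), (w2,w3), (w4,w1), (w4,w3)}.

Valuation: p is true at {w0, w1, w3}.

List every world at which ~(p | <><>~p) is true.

w0: p | <><>~p is T. ✗
w1: p | <><>~p is T. ✗
w2: p | <><>~p is F. ✓
w3: p | <><>~p is T. ✗
w4: p | <><>~p is F. ✓

{w2, w4}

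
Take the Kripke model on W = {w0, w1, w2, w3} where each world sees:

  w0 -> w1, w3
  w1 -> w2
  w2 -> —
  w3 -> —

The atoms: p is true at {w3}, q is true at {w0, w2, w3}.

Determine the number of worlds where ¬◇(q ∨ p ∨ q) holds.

w0: ◇(q ∨ p ∨ q) is T. ✗
w1: ◇(q ∨ p ∨ q) is T. ✗
w2: ◇(q ∨ p ∨ q) is F. ✓
w3: ◇(q ∨ p ∨ q) is F. ✓
Satisfying worlds: {w2, w3}.

2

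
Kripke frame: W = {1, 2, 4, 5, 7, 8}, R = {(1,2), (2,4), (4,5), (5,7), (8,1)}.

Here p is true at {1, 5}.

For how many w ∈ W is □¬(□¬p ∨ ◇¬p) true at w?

2

1: successors {2}; ¬(□¬p ∨ ◇¬p) there: 2:F. ✗
2: successors {4}; ¬(□¬p ∨ ◇¬p) there: 4:T. ✓
4: successors {5}; ¬(□¬p ∨ ◇¬p) there: 5:F. ✗
5: successors {7}; ¬(□¬p ∨ ◇¬p) there: 7:F. ✗
7: no successors, so □¬(□¬p ∨ ◇¬p) holds vacuously. ✓
8: successors {1}; ¬(□¬p ∨ ◇¬p) there: 1:F. ✗
Satisfying worlds: {2, 7}.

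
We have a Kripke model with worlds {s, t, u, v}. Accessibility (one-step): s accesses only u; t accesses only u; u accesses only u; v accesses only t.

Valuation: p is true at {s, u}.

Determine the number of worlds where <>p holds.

3

s: successors {u}; p there: u:T. ✓
t: successors {u}; p there: u:T. ✓
u: successors {u}; p there: u:T. ✓
v: successors {t}; p there: t:F. ✗
Satisfying worlds: {s, t, u}.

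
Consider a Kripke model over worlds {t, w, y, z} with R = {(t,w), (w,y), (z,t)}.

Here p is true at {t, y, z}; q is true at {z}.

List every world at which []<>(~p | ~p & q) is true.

{y, z}

t: successors {w}; <>(~p | ~p & q) there: w:F. ✗
w: successors {y}; <>(~p | ~p & q) there: y:F. ✗
y: no successors, so []<>(~p | ~p & q) holds vacuously. ✓
z: successors {t}; <>(~p | ~p & q) there: t:T. ✓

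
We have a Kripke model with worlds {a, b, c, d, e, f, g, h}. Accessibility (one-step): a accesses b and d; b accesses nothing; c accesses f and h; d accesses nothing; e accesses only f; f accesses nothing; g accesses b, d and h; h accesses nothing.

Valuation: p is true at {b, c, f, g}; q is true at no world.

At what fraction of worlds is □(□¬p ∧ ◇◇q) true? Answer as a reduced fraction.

1/2

a: successors {b, d}; □¬p ∧ ◇◇q there: b:F, d:F. ✗
b: no successors, so □(□¬p ∧ ◇◇q) holds vacuously. ✓
c: successors {f, h}; □¬p ∧ ◇◇q there: f:F, h:F. ✗
d: no successors, so □(□¬p ∧ ◇◇q) holds vacuously. ✓
e: successors {f}; □¬p ∧ ◇◇q there: f:F. ✗
f: no successors, so □(□¬p ∧ ◇◇q) holds vacuously. ✓
g: successors {b, d, h}; □¬p ∧ ◇◇q there: b:F, d:F, h:F. ✗
h: no successors, so □(□¬p ∧ ◇◇q) holds vacuously. ✓
That's 4 of 8 worlds, so 4/8 = 1/2.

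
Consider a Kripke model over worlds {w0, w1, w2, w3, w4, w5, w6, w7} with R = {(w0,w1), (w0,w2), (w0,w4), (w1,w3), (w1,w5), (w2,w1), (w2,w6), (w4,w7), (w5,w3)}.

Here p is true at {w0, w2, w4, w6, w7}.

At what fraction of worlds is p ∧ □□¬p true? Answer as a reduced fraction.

1/2

w0: p is T, □□¬p is F. ✗
w1: p is F, □□¬p is T. ✗
w2: p is T, □□¬p is T. ✓
w3: p is F, □□¬p is T. ✗
w4: p is T, □□¬p is T. ✓
w5: p is F, □□¬p is T. ✗
w6: p is T, □□¬p is T. ✓
w7: p is T, □□¬p is T. ✓
That's 4 of 8 worlds, so 4/8 = 1/2.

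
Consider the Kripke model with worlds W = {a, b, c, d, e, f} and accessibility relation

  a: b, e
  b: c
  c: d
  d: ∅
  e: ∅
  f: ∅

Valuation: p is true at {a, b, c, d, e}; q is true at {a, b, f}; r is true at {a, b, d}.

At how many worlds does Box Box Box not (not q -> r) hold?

5

a: successors {b, e}; Box Box not (not q -> r) there: b:F, e:T. ✗
b: successors {c}; Box Box not (not q -> r) there: c:T. ✓
c: successors {d}; Box Box not (not q -> r) there: d:T. ✓
d: no successors, so Box Box Box not (not q -> r) holds vacuously. ✓
e: no successors, so Box Box Box not (not q -> r) holds vacuously. ✓
f: no successors, so Box Box Box not (not q -> r) holds vacuously. ✓
Satisfying worlds: {b, c, d, e, f}.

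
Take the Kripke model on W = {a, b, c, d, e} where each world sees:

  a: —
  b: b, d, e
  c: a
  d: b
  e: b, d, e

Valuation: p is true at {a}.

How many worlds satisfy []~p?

a: no successors, so []~p holds vacuously. ✓
b: successors {b, d, e}; ~p there: b:T, d:T, e:T. ✓
c: successors {a}; ~p there: a:F. ✗
d: successors {b}; ~p there: b:T. ✓
e: successors {b, d, e}; ~p there: b:T, d:T, e:T. ✓
Satisfying worlds: {a, b, d, e}.

4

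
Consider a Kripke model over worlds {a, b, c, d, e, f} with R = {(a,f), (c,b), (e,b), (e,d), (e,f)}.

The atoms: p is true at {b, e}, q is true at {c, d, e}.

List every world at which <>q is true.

{e}

a: successors {f}; q there: f:F. ✗
b: no successors, so <>q fails. ✗
c: successors {b}; q there: b:F. ✗
d: no successors, so <>q fails. ✗
e: successors {b, d, f}; q there: b:F, d:T, f:F. ✓
f: no successors, so <>q fails. ✗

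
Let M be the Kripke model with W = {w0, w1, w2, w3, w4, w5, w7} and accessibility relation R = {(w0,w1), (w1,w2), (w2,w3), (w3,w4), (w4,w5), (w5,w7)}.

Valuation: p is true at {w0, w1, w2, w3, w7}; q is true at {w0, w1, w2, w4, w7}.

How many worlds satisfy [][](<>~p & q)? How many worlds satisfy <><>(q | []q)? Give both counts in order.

3 and 5

For [][](<>~p & q):
w0: successors {w1}; [](<>~p & q) there: w1:F. ✗
w1: successors {w2}; [](<>~p & q) there: w2:F. ✗
w2: successors {w3}; [](<>~p & q) there: w3:T. ✓
w3: successors {w4}; [](<>~p & q) there: w4:F. ✗
w4: successors {w5}; [](<>~p & q) there: w5:F. ✗
w5: successors {w7}; [](<>~p & q) there: w7:T. ✓
w7: no successors, so [][](<>~p & q) holds vacuously. ✓
— 3 worlds.
For <><>(q | []q):
w0: successors {w1}; <>(q | []q) there: w1:T. ✓
w1: successors {w2}; <>(q | []q) there: w2:T. ✓
w2: successors {w3}; <>(q | []q) there: w3:T. ✓
w3: successors {w4}; <>(q | []q) there: w4:T. ✓
w4: successors {w5}; <>(q | []q) there: w5:T. ✓
w5: successors {w7}; <>(q | []q) there: w7:F. ✗
w7: no successors, so <><>(q | []q) fails. ✗
— 5 worlds.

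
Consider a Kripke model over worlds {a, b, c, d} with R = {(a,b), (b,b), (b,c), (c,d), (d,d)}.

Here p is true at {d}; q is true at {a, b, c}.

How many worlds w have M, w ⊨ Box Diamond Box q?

a: successors {b}; Diamond Box q there: b:T. ✓
b: successors {b, c}; Diamond Box q there: b:T, c:F. ✗
c: successors {d}; Diamond Box q there: d:F. ✗
d: successors {d}; Diamond Box q there: d:F. ✗
Satisfying worlds: {a}.

1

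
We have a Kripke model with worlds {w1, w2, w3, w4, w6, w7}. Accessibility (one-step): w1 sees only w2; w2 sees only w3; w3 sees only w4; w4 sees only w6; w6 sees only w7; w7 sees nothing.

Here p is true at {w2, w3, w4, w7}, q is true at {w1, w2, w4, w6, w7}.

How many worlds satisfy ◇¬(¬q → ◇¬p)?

w1: successors {w2}; ¬(¬q → ◇¬p) there: w2:F. ✗
w2: successors {w3}; ¬(¬q → ◇¬p) there: w3:T. ✓
w3: successors {w4}; ¬(¬q → ◇¬p) there: w4:F. ✗
w4: successors {w6}; ¬(¬q → ◇¬p) there: w6:F. ✗
w6: successors {w7}; ¬(¬q → ◇¬p) there: w7:F. ✗
w7: no successors, so ◇¬(¬q → ◇¬p) fails. ✗
Satisfying worlds: {w2}.

1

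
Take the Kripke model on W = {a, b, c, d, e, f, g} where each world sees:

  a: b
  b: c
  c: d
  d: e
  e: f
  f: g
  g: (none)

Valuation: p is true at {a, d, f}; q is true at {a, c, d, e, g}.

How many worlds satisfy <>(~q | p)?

3

a: successors {b}; ~q | p there: b:T. ✓
b: successors {c}; ~q | p there: c:F. ✗
c: successors {d}; ~q | p there: d:T. ✓
d: successors {e}; ~q | p there: e:F. ✗
e: successors {f}; ~q | p there: f:T. ✓
f: successors {g}; ~q | p there: g:F. ✗
g: no successors, so <>(~q | p) fails. ✗
Satisfying worlds: {a, c, e}.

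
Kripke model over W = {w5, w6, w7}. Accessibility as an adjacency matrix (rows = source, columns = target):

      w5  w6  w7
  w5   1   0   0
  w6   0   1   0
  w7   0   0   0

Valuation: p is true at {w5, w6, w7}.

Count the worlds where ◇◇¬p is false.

w5: successors {w5}; ◇¬p there: w5:F. ✗
w6: successors {w6}; ◇¬p there: w6:F. ✗
w7: no successors, so ◇◇¬p fails. ✗
Satisfying worlds: ∅.
So ◇◇¬p fails at the other 3 worlds.

3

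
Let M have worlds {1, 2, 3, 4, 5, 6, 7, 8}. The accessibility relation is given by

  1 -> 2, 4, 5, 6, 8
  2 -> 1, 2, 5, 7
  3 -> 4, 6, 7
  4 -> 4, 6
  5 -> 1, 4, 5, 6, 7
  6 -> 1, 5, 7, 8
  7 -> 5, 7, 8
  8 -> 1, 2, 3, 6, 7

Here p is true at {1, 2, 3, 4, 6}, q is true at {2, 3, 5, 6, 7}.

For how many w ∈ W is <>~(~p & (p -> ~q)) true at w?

1: successors {2, 4, 5, 6, 8}; ~(~p & (p -> ~q)) there: 2:T, 4:T, 5:F, 6:T, 8:F. ✓
2: successors {1, 2, 5, 7}; ~(~p & (p -> ~q)) there: 1:T, 2:T, 5:F, 7:F. ✓
3: successors {4, 6, 7}; ~(~p & (p -> ~q)) there: 4:T, 6:T, 7:F. ✓
4: successors {4, 6}; ~(~p & (p -> ~q)) there: 4:T, 6:T. ✓
5: successors {1, 4, 5, 6, 7}; ~(~p & (p -> ~q)) there: 1:T, 4:T, 5:F, 6:T, 7:F. ✓
6: successors {1, 5, 7, 8}; ~(~p & (p -> ~q)) there: 1:T, 5:F, 7:F, 8:F. ✓
7: successors {5, 7, 8}; ~(~p & (p -> ~q)) there: 5:F, 7:F, 8:F. ✗
8: successors {1, 2, 3, 6, 7}; ~(~p & (p -> ~q)) there: 1:T, 2:T, 3:T, 6:T, 7:F. ✓
Satisfying worlds: {1, 2, 3, 4, 5, 6, 8}.

7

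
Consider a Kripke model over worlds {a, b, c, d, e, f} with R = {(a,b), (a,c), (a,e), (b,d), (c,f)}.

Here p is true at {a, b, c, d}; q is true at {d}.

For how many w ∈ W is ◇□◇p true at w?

3

a: successors {b, c, e}; □◇p there: b:F, c:F, e:T. ✓
b: successors {d}; □◇p there: d:T. ✓
c: successors {f}; □◇p there: f:T. ✓
d: no successors, so ◇□◇p fails. ✗
e: no successors, so ◇□◇p fails. ✗
f: no successors, so ◇□◇p fails. ✗
Satisfying worlds: {a, b, c}.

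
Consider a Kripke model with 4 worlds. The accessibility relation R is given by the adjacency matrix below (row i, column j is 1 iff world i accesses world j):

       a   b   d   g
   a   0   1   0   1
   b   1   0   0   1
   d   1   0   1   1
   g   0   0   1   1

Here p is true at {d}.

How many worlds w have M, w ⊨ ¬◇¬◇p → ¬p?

a: ¬◇¬◇p is F, ¬p is T. ✓
b: ¬◇¬◇p is F, ¬p is T. ✓
d: ¬◇¬◇p is F, ¬p is F. ✓
g: ¬◇¬◇p is T, ¬p is T. ✓
Satisfying worlds: {a, b, d, g}.

4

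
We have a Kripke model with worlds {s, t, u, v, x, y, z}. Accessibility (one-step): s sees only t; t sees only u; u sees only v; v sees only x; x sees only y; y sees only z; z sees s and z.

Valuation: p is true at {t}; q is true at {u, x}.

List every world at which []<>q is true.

s: successors {t}; <>q there: t:T. ✓
t: successors {u}; <>q there: u:F. ✗
u: successors {v}; <>q there: v:T. ✓
v: successors {x}; <>q there: x:F. ✗
x: successors {y}; <>q there: y:F. ✗
y: successors {z}; <>q there: z:F. ✗
z: successors {s, z}; <>q there: s:F, z:F. ✗

{s, u}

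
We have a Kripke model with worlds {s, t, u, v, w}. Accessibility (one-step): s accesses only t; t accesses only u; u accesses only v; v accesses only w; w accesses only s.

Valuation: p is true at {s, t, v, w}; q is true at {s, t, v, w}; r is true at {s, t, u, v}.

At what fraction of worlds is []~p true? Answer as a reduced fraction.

1/5

s: successors {t}; ~p there: t:F. ✗
t: successors {u}; ~p there: u:T. ✓
u: successors {v}; ~p there: v:F. ✗
v: successors {w}; ~p there: w:F. ✗
w: successors {s}; ~p there: s:F. ✗
That's 1 of 5 worlds, so 1/5.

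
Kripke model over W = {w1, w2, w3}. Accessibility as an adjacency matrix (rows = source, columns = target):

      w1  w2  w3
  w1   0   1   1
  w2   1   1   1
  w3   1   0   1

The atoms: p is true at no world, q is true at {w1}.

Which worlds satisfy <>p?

∅

w1: successors {w2, w3}; p there: w2:F, w3:F. ✗
w2: successors {w1, w2, w3}; p there: w1:F, w2:F, w3:F. ✗
w3: successors {w1, w3}; p there: w1:F, w3:F. ✗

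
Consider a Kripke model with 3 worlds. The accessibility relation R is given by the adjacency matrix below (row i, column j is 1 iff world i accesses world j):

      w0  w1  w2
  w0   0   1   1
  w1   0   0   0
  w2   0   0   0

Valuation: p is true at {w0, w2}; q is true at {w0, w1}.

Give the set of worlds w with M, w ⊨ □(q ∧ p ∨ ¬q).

w0: successors {w1, w2}; q ∧ p ∨ ¬q there: w1:F, w2:T. ✗
w1: no successors, so □(q ∧ p ∨ ¬q) holds vacuously. ✓
w2: no successors, so □(q ∧ p ∨ ¬q) holds vacuously. ✓

{w1, w2}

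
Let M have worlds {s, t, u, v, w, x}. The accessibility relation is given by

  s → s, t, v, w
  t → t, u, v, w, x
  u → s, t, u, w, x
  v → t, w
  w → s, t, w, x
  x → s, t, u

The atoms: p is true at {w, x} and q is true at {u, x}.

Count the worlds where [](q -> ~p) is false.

s: successors {s, t, v, w}; q -> ~p there: s:T, t:T, v:T, w:T. ✓
t: successors {t, u, v, w, x}; q -> ~p there: t:T, u:T, v:T, w:T, x:F. ✗
u: successors {s, t, u, w, x}; q -> ~p there: s:T, t:T, u:T, w:T, x:F. ✗
v: successors {t, w}; q -> ~p there: t:T, w:T. ✓
w: successors {s, t, w, x}; q -> ~p there: s:T, t:T, w:T, x:F. ✗
x: successors {s, t, u}; q -> ~p there: s:T, t:T, u:T. ✓
Satisfying worlds: {s, v, x}.
So [](q -> ~p) fails at the other 3 worlds.

3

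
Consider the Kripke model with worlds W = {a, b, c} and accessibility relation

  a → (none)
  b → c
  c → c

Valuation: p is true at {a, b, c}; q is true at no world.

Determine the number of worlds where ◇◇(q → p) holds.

a: no successors, so ◇◇(q → p) fails. ✗
b: successors {c}; ◇(q → p) there: c:T. ✓
c: successors {c}; ◇(q → p) there: c:T. ✓
Satisfying worlds: {b, c}.

2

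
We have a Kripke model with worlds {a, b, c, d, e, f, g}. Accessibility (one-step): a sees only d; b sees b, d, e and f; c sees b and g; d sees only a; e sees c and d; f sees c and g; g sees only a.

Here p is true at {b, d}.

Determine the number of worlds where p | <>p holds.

a: p is F, <>p is T. ✓
b: p is T, <>p is T. ✓
c: p is F, <>p is T. ✓
d: p is T, <>p is F. ✓
e: p is F, <>p is T. ✓
f: p is F, <>p is F. ✗
g: p is F, <>p is F. ✗
Satisfying worlds: {a, b, c, d, e}.

5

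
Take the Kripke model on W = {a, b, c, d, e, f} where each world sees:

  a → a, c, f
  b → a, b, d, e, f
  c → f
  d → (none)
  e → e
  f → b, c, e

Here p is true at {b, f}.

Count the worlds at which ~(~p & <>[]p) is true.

5

a: ~p & <>[]p is T. ✗
b: ~p & <>[]p is F. ✓
c: ~p & <>[]p is F. ✓
d: ~p & <>[]p is F. ✓
e: ~p & <>[]p is F. ✓
f: ~p & <>[]p is F. ✓
Satisfying worlds: {b, c, d, e, f}.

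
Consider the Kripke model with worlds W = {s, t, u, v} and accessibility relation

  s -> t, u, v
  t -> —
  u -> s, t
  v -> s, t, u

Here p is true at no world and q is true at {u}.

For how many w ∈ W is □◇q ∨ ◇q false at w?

1

s: □◇q is F, ◇q is T. ✓
t: □◇q is T, ◇q is F. ✓
u: □◇q is F, ◇q is F. ✗
v: □◇q is F, ◇q is T. ✓
Satisfying worlds: {s, t, v}.
So □◇q ∨ ◇q fails at the other 1 world.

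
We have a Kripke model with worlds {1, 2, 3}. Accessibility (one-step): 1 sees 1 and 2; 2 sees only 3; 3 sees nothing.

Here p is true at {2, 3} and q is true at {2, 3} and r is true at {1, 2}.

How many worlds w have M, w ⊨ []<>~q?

1: successors {1, 2}; <>~q there: 1:T, 2:F. ✗
2: successors {3}; <>~q there: 3:F. ✗
3: no successors, so []<>~q holds vacuously. ✓
Satisfying worlds: {3}.

1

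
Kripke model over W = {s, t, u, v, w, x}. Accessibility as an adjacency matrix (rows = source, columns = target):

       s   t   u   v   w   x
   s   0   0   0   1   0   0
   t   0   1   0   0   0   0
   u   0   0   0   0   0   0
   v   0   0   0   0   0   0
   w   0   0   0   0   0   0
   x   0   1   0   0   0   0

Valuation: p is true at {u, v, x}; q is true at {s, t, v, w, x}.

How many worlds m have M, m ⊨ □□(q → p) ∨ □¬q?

4

s: □□(q → p) is T, □¬q is F. ✓
t: □□(q → p) is F, □¬q is F. ✗
u: □□(q → p) is T, □¬q is T. ✓
v: □□(q → p) is T, □¬q is T. ✓
w: □□(q → p) is T, □¬q is T. ✓
x: □□(q → p) is F, □¬q is F. ✗
Satisfying worlds: {s, u, v, w}.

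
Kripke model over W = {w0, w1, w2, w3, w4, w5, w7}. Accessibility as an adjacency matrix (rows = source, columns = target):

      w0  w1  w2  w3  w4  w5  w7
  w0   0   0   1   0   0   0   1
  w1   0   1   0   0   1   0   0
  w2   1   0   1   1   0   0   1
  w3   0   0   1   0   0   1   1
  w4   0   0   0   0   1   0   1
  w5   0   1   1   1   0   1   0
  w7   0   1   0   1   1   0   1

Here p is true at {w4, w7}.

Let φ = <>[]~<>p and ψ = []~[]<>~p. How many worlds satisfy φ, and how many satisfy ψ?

For <>[]~<>p:
w0: successors {w2, w7}; []~<>p there: w2:F, w7:F. ✗
w1: successors {w1, w4}; []~<>p there: w1:F, w4:F. ✗
w2: successors {w0, w2, w3, w7}; []~<>p there: w0:F, w2:F, w3:F, w7:F. ✗
w3: successors {w2, w5, w7}; []~<>p there: w2:F, w5:F, w7:F. ✗
w4: successors {w4, w7}; []~<>p there: w4:F, w7:F. ✗
w5: successors {w1, w2, w3, w5}; []~<>p there: w1:F, w2:F, w3:F, w5:F. ✗
w7: successors {w1, w3, w4, w7}; []~<>p there: w1:F, w3:F, w4:F, w7:F. ✗
— 0 worlds.
For []~[]<>~p:
w0: successors {w2, w7}; ~[]<>~p there: w2:F, w7:T. ✗
w1: successors {w1, w4}; ~[]<>~p there: w1:T, w4:T. ✓
w2: successors {w0, w2, w3, w7}; ~[]<>~p there: w0:F, w2:F, w3:F, w7:T. ✗
w3: successors {w2, w5, w7}; ~[]<>~p there: w2:F, w5:F, w7:T. ✗
w4: successors {w4, w7}; ~[]<>~p there: w4:T, w7:T. ✓
w5: successors {w1, w2, w3, w5}; ~[]<>~p there: w1:T, w2:F, w3:F, w5:F. ✗
w7: successors {w1, w3, w4, w7}; ~[]<>~p there: w1:T, w3:F, w4:T, w7:T. ✗
— 2 worlds.

0 and 2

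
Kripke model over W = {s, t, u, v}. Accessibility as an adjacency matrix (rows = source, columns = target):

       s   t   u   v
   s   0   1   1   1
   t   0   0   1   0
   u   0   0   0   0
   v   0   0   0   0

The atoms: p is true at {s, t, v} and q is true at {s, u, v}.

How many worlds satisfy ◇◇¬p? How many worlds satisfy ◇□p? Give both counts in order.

1 and 2

For ◇◇¬p:
s: successors {t, u, v}; ◇¬p there: t:T, u:F, v:F. ✓
t: successors {u}; ◇¬p there: u:F. ✗
u: no successors, so ◇◇¬p fails. ✗
v: no successors, so ◇◇¬p fails. ✗
— 1 world.
For ◇□p:
s: successors {t, u, v}; □p there: t:F, u:T, v:T. ✓
t: successors {u}; □p there: u:T. ✓
u: no successors, so ◇□p fails. ✗
v: no successors, so ◇□p fails. ✗
— 2 worlds.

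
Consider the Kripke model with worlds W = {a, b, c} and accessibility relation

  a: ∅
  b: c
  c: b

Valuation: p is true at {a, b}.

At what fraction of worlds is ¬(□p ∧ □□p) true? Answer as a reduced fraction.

2/3

a: □p ∧ □□p is T. ✗
b: □p ∧ □□p is F. ✓
c: □p ∧ □□p is F. ✓
That's 2 of 3 worlds, so 2/3.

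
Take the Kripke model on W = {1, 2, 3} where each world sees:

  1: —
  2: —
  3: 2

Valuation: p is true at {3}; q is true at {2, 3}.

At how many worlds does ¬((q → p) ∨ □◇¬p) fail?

1: (q → p) ∨ □◇¬p is T. ✗
2: (q → p) ∨ □◇¬p is T. ✗
3: (q → p) ∨ □◇¬p is T. ✗
Satisfying worlds: ∅.
So ¬((q → p) ∨ □◇¬p) fails at the other 3 worlds.

3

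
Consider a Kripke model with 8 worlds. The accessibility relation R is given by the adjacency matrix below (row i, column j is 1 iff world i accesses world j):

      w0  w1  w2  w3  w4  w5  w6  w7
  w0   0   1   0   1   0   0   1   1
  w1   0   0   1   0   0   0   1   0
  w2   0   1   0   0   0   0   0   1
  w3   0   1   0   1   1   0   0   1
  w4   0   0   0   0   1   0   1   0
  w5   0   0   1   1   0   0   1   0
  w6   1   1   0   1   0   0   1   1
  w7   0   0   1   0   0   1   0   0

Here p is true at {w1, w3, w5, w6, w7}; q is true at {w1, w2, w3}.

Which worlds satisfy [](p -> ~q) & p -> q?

{w0, w1, w2, w3, w4, w5, w6}

w0: [](p -> ~q) & p is F, q is F. ✓
w1: [](p -> ~q) & p is T, q is T. ✓
w2: [](p -> ~q) & p is F, q is T. ✓
w3: [](p -> ~q) & p is F, q is T. ✓
w4: [](p -> ~q) & p is F, q is F. ✓
w5: [](p -> ~q) & p is F, q is F. ✓
w6: [](p -> ~q) & p is F, q is F. ✓
w7: [](p -> ~q) & p is T, q is F. ✗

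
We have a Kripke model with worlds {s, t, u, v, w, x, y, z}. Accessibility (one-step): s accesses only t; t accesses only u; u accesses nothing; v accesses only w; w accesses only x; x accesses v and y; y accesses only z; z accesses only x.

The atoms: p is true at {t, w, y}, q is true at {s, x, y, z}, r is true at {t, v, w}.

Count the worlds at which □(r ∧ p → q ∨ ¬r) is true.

s: successors {t}; r ∧ p → q ∨ ¬r there: t:F. ✗
t: successors {u}; r ∧ p → q ∨ ¬r there: u:T. ✓
u: no successors, so □(r ∧ p → q ∨ ¬r) holds vacuously. ✓
v: successors {w}; r ∧ p → q ∨ ¬r there: w:F. ✗
w: successors {x}; r ∧ p → q ∨ ¬r there: x:T. ✓
x: successors {v, y}; r ∧ p → q ∨ ¬r there: v:T, y:T. ✓
y: successors {z}; r ∧ p → q ∨ ¬r there: z:T. ✓
z: successors {x}; r ∧ p → q ∨ ¬r there: x:T. ✓
Satisfying worlds: {t, u, w, x, y, z}.

6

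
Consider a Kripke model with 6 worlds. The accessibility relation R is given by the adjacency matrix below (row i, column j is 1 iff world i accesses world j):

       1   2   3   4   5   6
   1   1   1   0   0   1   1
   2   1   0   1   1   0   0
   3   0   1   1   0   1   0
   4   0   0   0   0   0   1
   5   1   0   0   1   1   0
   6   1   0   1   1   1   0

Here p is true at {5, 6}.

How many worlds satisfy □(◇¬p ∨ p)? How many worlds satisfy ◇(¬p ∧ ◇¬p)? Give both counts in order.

3 and 5

For □(◇¬p ∨ p):
1: successors {1, 2, 5, 6}; ◇¬p ∨ p there: 1:T, 2:T, 5:T, 6:T. ✓
2: successors {1, 3, 4}; ◇¬p ∨ p there: 1:T, 3:T, 4:F. ✗
3: successors {2, 3, 5}; ◇¬p ∨ p there: 2:T, 3:T, 5:T. ✓
4: successors {6}; ◇¬p ∨ p there: 6:T. ✓
5: successors {1, 4, 5}; ◇¬p ∨ p there: 1:T, 4:F, 5:T. ✗
6: successors {1, 3, 4, 5}; ◇¬p ∨ p there: 1:T, 3:T, 4:F, 5:T. ✗
— 3 worlds.
For ◇(¬p ∧ ◇¬p):
1: successors {1, 2, 5, 6}; ¬p ∧ ◇¬p there: 1:T, 2:T, 5:F, 6:F. ✓
2: successors {1, 3, 4}; ¬p ∧ ◇¬p there: 1:T, 3:T, 4:F. ✓
3: successors {2, 3, 5}; ¬p ∧ ◇¬p there: 2:T, 3:T, 5:F. ✓
4: successors {6}; ¬p ∧ ◇¬p there: 6:F. ✗
5: successors {1, 4, 5}; ¬p ∧ ◇¬p there: 1:T, 4:F, 5:F. ✓
6: successors {1, 3, 4, 5}; ¬p ∧ ◇¬p there: 1:T, 3:T, 4:F, 5:F. ✓
— 5 worlds.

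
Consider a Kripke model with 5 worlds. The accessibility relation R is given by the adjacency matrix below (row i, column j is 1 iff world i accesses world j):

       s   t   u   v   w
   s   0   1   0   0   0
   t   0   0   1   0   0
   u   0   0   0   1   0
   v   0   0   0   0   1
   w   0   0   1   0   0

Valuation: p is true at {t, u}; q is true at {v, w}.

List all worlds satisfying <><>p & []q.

{v}

s: <><>p is T, []q is F. ✗
t: <><>p is F, []q is F. ✗
u: <><>p is F, []q is T. ✗
v: <><>p is T, []q is T. ✓
w: <><>p is F, []q is F. ✗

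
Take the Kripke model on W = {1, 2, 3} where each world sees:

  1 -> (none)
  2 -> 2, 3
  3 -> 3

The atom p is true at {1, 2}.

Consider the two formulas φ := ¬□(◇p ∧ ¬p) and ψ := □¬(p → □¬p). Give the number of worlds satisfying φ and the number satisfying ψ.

2 and 1

For ¬□(◇p ∧ ¬p):
1: □(◇p ∧ ¬p) is T. ✗
2: □(◇p ∧ ¬p) is F. ✓
3: □(◇p ∧ ¬p) is F. ✓
— 2 worlds.
For □¬(p → □¬p):
1: no successors, so □¬(p → □¬p) holds vacuously. ✓
2: successors {2, 3}; ¬(p → □¬p) there: 2:T, 3:F. ✗
3: successors {3}; ¬(p → □¬p) there: 3:F. ✗
— 1 world.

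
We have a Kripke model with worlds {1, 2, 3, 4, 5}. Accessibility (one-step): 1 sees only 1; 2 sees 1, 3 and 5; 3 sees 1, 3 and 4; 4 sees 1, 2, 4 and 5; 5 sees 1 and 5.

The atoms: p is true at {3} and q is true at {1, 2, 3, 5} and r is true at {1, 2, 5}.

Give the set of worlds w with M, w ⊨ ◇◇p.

1: successors {1}; ◇p there: 1:F. ✗
2: successors {1, 3, 5}; ◇p there: 1:F, 3:T, 5:F. ✓
3: successors {1, 3, 4}; ◇p there: 1:F, 3:T, 4:F. ✓
4: successors {1, 2, 4, 5}; ◇p there: 1:F, 2:T, 4:F, 5:F. ✓
5: successors {1, 5}; ◇p there: 1:F, 5:F. ✗

{2, 3, 4}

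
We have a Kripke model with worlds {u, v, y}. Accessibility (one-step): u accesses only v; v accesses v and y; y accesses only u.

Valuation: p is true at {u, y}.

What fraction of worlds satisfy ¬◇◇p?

u: ◇◇p is T. ✗
v: ◇◇p is T. ✗
y: ◇◇p is F. ✓
That's 1 of 3 worlds, so 1/3.

1/3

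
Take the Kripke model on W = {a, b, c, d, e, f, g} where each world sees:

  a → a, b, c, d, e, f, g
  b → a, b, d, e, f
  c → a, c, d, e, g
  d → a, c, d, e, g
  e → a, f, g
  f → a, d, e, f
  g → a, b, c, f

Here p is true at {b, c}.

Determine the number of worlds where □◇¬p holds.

a: successors {a, b, c, d, e, f, g}; ◇¬p there: a:T, b:T, c:T, d:T, e:T, f:T, g:T. ✓
b: successors {a, b, d, e, f}; ◇¬p there: a:T, b:T, d:T, e:T, f:T. ✓
c: successors {a, c, d, e, g}; ◇¬p there: a:T, c:T, d:T, e:T, g:T. ✓
d: successors {a, c, d, e, g}; ◇¬p there: a:T, c:T, d:T, e:T, g:T. ✓
e: successors {a, f, g}; ◇¬p there: a:T, f:T, g:T. ✓
f: successors {a, d, e, f}; ◇¬p there: a:T, d:T, e:T, f:T. ✓
g: successors {a, b, c, f}; ◇¬p there: a:T, b:T, c:T, f:T. ✓
Satisfying worlds: {a, b, c, d, e, f, g}.

7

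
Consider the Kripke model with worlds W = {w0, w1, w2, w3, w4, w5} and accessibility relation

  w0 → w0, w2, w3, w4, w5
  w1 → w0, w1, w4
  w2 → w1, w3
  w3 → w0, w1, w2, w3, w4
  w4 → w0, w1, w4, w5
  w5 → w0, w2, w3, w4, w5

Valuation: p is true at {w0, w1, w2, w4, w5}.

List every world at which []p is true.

w0: successors {w0, w2, w3, w4, w5}; p there: w0:T, w2:T, w3:F, w4:T, w5:T. ✗
w1: successors {w0, w1, w4}; p there: w0:T, w1:T, w4:T. ✓
w2: successors {w1, w3}; p there: w1:T, w3:F. ✗
w3: successors {w0, w1, w2, w3, w4}; p there: w0:T, w1:T, w2:T, w3:F, w4:T. ✗
w4: successors {w0, w1, w4, w5}; p there: w0:T, w1:T, w4:T, w5:T. ✓
w5: successors {w0, w2, w3, w4, w5}; p there: w0:T, w2:T, w3:F, w4:T, w5:T. ✗

{w1, w4}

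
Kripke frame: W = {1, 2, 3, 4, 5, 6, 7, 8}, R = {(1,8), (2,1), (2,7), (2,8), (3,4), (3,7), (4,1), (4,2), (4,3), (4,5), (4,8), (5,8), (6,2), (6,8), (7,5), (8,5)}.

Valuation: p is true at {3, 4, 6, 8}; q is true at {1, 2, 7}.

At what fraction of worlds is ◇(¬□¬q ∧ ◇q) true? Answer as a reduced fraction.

1: successors {8}; ¬□¬q ∧ ◇q there: 8:F. ✗
2: successors {1, 7, 8}; ¬□¬q ∧ ◇q there: 1:F, 7:F, 8:F. ✗
3: successors {4, 7}; ¬□¬q ∧ ◇q there: 4:T, 7:F. ✓
4: successors {1, 2, 3, 5, 8}; ¬□¬q ∧ ◇q there: 1:F, 2:T, 3:T, 5:F, 8:F. ✓
5: successors {8}; ¬□¬q ∧ ◇q there: 8:F. ✗
6: successors {2, 8}; ¬□¬q ∧ ◇q there: 2:T, 8:F. ✓
7: successors {5}; ¬□¬q ∧ ◇q there: 5:F. ✗
8: successors {5}; ¬□¬q ∧ ◇q there: 5:F. ✗
That's 3 of 8 worlds, so 3/8.

3/8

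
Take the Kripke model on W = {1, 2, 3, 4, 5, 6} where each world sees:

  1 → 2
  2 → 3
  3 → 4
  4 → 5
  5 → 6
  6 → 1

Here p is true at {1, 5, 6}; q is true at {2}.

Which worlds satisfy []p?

{4, 5, 6}

1: successors {2}; p there: 2:F. ✗
2: successors {3}; p there: 3:F. ✗
3: successors {4}; p there: 4:F. ✗
4: successors {5}; p there: 5:T. ✓
5: successors {6}; p there: 6:T. ✓
6: successors {1}; p there: 1:T. ✓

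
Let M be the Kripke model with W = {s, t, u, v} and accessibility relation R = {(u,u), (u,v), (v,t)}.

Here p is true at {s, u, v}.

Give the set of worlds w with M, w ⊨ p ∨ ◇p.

s: p is T, ◇p is F. ✓
t: p is F, ◇p is F. ✗
u: p is T, ◇p is T. ✓
v: p is T, ◇p is F. ✓

{s, u, v}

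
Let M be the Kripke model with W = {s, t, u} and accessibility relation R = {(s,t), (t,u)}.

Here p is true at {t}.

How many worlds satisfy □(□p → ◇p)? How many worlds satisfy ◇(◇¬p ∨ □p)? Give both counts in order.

2 and 2

For □(□p → ◇p):
s: successors {t}; □p → ◇p there: t:T. ✓
t: successors {u}; □p → ◇p there: u:F. ✗
u: no successors, so □(□p → ◇p) holds vacuously. ✓
— 2 worlds.
For ◇(◇¬p ∨ □p):
s: successors {t}; ◇¬p ∨ □p there: t:T. ✓
t: successors {u}; ◇¬p ∨ □p there: u:T. ✓
u: no successors, so ◇(◇¬p ∨ □p) fails. ✗
— 2 worlds.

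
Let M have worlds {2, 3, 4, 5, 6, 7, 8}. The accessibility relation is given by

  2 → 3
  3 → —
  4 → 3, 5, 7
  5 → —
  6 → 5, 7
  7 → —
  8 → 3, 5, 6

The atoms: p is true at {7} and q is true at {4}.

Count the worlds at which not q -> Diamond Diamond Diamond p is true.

2: not q is T, Diamond Diamond Diamond p is F. ✗
3: not q is T, Diamond Diamond Diamond p is F. ✗
4: not q is F, Diamond Diamond Diamond p is F. ✓
5: not q is T, Diamond Diamond Diamond p is F. ✗
6: not q is T, Diamond Diamond Diamond p is F. ✗
7: not q is T, Diamond Diamond Diamond p is F. ✗
8: not q is T, Diamond Diamond Diamond p is F. ✗
Satisfying worlds: {4}.

1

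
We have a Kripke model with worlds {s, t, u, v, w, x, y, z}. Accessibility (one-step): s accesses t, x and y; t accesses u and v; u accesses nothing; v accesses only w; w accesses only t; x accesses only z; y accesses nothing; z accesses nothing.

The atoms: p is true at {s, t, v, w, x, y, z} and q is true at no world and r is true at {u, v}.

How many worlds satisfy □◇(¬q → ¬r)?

4

s: successors {t, x, y}; ◇(¬q → ¬r) there: t:F, x:T, y:F. ✗
t: successors {u, v}; ◇(¬q → ¬r) there: u:F, v:T. ✗
u: no successors, so □◇(¬q → ¬r) holds vacuously. ✓
v: successors {w}; ◇(¬q → ¬r) there: w:T. ✓
w: successors {t}; ◇(¬q → ¬r) there: t:F. ✗
x: successors {z}; ◇(¬q → ¬r) there: z:F. ✗
y: no successors, so □◇(¬q → ¬r) holds vacuously. ✓
z: no successors, so □◇(¬q → ¬r) holds vacuously. ✓
Satisfying worlds: {u, v, y, z}.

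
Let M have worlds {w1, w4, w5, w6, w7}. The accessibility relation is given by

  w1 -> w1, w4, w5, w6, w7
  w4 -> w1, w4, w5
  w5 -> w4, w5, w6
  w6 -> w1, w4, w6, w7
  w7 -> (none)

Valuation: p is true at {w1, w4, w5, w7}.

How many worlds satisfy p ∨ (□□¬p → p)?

5

w1: p is T, □□¬p → p is T. ✓
w4: p is T, □□¬p → p is T. ✓
w5: p is T, □□¬p → p is T. ✓
w6: p is F, □□¬p → p is T. ✓
w7: p is T, □□¬p → p is T. ✓
Satisfying worlds: {w1, w4, w5, w6, w7}.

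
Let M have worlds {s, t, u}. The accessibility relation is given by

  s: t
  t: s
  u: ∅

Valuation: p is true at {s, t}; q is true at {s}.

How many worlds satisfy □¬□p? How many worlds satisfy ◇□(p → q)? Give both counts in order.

1 and 1

For □¬□p:
s: successors {t}; ¬□p there: t:F. ✗
t: successors {s}; ¬□p there: s:F. ✗
u: no successors, so □¬□p holds vacuously. ✓
— 1 world.
For ◇□(p → q):
s: successors {t}; □(p → q) there: t:T. ✓
t: successors {s}; □(p → q) there: s:F. ✗
u: no successors, so ◇□(p → q) fails. ✗
— 1 world.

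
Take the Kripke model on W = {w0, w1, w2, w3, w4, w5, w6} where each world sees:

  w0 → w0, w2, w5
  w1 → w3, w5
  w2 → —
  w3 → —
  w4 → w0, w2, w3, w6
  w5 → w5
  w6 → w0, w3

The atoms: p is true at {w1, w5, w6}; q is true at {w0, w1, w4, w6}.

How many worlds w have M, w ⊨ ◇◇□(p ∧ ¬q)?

5

w0: successors {w0, w2, w5}; ◇□(p ∧ ¬q) there: w0:T, w2:F, w5:T. ✓
w1: successors {w3, w5}; ◇□(p ∧ ¬q) there: w3:F, w5:T. ✓
w2: no successors, so ◇◇□(p ∧ ¬q) fails. ✗
w3: no successors, so ◇◇□(p ∧ ¬q) fails. ✗
w4: successors {w0, w2, w3, w6}; ◇□(p ∧ ¬q) there: w0:T, w2:F, w3:F, w6:T. ✓
w5: successors {w5}; ◇□(p ∧ ¬q) there: w5:T. ✓
w6: successors {w0, w3}; ◇□(p ∧ ¬q) there: w0:T, w3:F. ✓
Satisfying worlds: {w0, w1, w4, w5, w6}.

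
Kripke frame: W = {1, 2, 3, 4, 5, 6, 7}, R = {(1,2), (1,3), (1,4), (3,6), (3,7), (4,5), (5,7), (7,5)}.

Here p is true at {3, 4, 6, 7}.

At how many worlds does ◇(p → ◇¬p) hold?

1: successors {2, 3, 4}; p → ◇¬p there: 2:T, 3:F, 4:T. ✓
2: no successors, so ◇(p → ◇¬p) fails. ✗
3: successors {6, 7}; p → ◇¬p there: 6:F, 7:T. ✓
4: successors {5}; p → ◇¬p there: 5:T. ✓
5: successors {7}; p → ◇¬p there: 7:T. ✓
6: no successors, so ◇(p → ◇¬p) fails. ✗
7: successors {5}; p → ◇¬p there: 5:T. ✓
Satisfying worlds: {1, 3, 4, 5, 7}.

5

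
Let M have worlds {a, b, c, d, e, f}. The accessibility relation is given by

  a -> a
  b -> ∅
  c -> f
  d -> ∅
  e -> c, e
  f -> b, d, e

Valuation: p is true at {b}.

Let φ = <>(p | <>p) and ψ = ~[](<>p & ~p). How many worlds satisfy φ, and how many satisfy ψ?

2 and 3

For <>(p | <>p):
a: successors {a}; p | <>p there: a:F. ✗
b: no successors, so <>(p | <>p) fails. ✗
c: successors {f}; p | <>p there: f:T. ✓
d: no successors, so <>(p | <>p) fails. ✗
e: successors {c, e}; p | <>p there: c:F, e:F. ✗
f: successors {b, d, e}; p | <>p there: b:T, d:F, e:F. ✓
— 2 worlds.
For ~[](<>p & ~p):
a: [](<>p & ~p) is F. ✓
b: [](<>p & ~p) is T. ✗
c: [](<>p & ~p) is T. ✗
d: [](<>p & ~p) is T. ✗
e: [](<>p & ~p) is F. ✓
f: [](<>p & ~p) is F. ✓
— 3 worlds.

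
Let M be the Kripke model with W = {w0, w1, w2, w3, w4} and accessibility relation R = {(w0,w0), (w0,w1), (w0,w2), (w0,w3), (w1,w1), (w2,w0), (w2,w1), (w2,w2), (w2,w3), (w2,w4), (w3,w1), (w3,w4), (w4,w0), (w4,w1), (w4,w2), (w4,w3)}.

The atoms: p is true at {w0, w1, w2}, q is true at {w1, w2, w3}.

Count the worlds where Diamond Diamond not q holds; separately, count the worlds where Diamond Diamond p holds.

4 and 5

For Diamond Diamond not q:
w0: successors {w0, w1, w2, w3}; Diamond not q there: w0:T, w1:F, w2:T, w3:T. ✓
w1: successors {w1}; Diamond not q there: w1:F. ✗
w2: successors {w0, w1, w2, w3, w4}; Diamond not q there: w0:T, w1:F, w2:T, w3:T, w4:T. ✓
w3: successors {w1, w4}; Diamond not q there: w1:F, w4:T. ✓
w4: successors {w0, w1, w2, w3}; Diamond not q there: w0:T, w1:F, w2:T, w3:T. ✓
— 4 worlds.
For Diamond Diamond p:
w0: successors {w0, w1, w2, w3}; Diamond p there: w0:T, w1:T, w2:T, w3:T. ✓
w1: successors {w1}; Diamond p there: w1:T. ✓
w2: successors {w0, w1, w2, w3, w4}; Diamond p there: w0:T, w1:T, w2:T, w3:T, w4:T. ✓
w3: successors {w1, w4}; Diamond p there: w1:T, w4:T. ✓
w4: successors {w0, w1, w2, w3}; Diamond p there: w0:T, w1:T, w2:T, w3:T. ✓
— 5 worlds.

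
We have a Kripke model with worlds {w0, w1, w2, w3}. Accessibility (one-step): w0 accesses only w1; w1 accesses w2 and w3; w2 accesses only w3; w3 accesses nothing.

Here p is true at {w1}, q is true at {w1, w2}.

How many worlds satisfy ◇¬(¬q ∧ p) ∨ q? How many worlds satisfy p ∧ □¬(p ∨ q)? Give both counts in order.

For ◇¬(¬q ∧ p) ∨ q:
w0: ◇¬(¬q ∧ p) is T, q is F. ✓
w1: ◇¬(¬q ∧ p) is T, q is T. ✓
w2: ◇¬(¬q ∧ p) is T, q is T. ✓
w3: ◇¬(¬q ∧ p) is F, q is F. ✗
— 3 worlds.
For p ∧ □¬(p ∨ q):
w0: p is F, □¬(p ∨ q) is F. ✗
w1: p is T, □¬(p ∨ q) is F. ✗
w2: p is F, □¬(p ∨ q) is T. ✗
w3: p is F, □¬(p ∨ q) is T. ✗
— 0 worlds.

3 and 0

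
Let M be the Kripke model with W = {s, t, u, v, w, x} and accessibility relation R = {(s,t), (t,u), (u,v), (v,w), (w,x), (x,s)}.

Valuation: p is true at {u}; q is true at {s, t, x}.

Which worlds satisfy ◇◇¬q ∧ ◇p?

{t}

s: ◇◇¬q is T, ◇p is F. ✗
t: ◇◇¬q is T, ◇p is T. ✓
u: ◇◇¬q is T, ◇p is F. ✗
v: ◇◇¬q is F, ◇p is F. ✗
w: ◇◇¬q is F, ◇p is F. ✗
x: ◇◇¬q is F, ◇p is F. ✗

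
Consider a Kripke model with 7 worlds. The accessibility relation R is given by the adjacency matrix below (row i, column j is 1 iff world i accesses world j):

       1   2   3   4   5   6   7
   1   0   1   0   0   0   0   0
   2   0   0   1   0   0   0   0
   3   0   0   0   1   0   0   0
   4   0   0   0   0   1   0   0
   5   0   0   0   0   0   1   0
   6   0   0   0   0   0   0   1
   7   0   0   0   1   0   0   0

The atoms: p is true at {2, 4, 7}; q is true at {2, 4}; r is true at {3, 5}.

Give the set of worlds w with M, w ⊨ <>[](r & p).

∅

1: successors {2}; [](r & p) there: 2:F. ✗
2: successors {3}; [](r & p) there: 3:F. ✗
3: successors {4}; [](r & p) there: 4:F. ✗
4: successors {5}; [](r & p) there: 5:F. ✗
5: successors {6}; [](r & p) there: 6:F. ✗
6: successors {7}; [](r & p) there: 7:F. ✗
7: successors {4}; [](r & p) there: 4:F. ✗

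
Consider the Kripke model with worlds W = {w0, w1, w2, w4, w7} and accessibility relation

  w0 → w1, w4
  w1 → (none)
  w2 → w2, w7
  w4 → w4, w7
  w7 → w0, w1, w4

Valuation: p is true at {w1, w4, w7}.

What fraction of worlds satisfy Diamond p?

w0: successors {w1, w4}; p there: w1:T, w4:T. ✓
w1: no successors, so Diamond p fails. ✗
w2: successors {w2, w7}; p there: w2:F, w7:T. ✓
w4: successors {w4, w7}; p there: w4:T, w7:T. ✓
w7: successors {w0, w1, w4}; p there: w0:F, w1:T, w4:T. ✓
That's 4 of 5 worlds, so 4/5.

4/5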